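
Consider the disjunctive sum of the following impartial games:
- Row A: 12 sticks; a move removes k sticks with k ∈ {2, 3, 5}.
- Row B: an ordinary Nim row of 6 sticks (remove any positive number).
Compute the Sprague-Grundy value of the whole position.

4

Build the Grundy sequence for row A with g(k) = mex{g(k−s) : s ∈ {2, 3, 5}, s ≤ k}:
g(0) = mex{} = 0
g(1) = mex{} = 0
g(2) = mex{0} = 1
g(3) = mex{0} = 1
g(4) = mex{0,1} = 2
g(5) = mex{0,1} = 2
g(6) = mex{0,1,2} = 3
g(7) = mex{1,2} = 0
g(8) = mex{1,2,3} = 0
g(9) = mex{0,2,3} = 1
g(10) = mex{0,2} = 1
g(11) = mex{0,1,3} = 2
g(12) = mex{0,1} = 2
So g(12) = 2.
Row B is a plain Nim row of size 6, so its Grundy value is 6.
By the Sprague-Grundy theorem, the Grundy value of a sum of independent games is the XOR of the component values.
Combined value = 2 ⊕ 6 = 4.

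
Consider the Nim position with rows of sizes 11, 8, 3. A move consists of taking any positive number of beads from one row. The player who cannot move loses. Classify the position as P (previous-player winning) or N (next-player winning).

Nim-sum: 11 ⊕ 8 ⊕ 3 = 0.
The nim-sum is 0, so this is a P-position: the player to move is in a losing position under optimal play.

P-position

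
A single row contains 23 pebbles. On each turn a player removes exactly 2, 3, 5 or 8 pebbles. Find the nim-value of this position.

Build the Grundy sequence with g(k) = mex{g(k−s) : s ∈ {2, 3, 5, 8}, s ≤ k}:
k:     0  1  2  3  4  5  6  7  8  9 10 11 12 13 14 15 16 17 18 19 20 21 22 23
g(k):  0  0  1  1  2  2  3  0  4  1  3  0  4  1  2  2  3  0  0  1  1  2  3  3
So g(23) = 3.

3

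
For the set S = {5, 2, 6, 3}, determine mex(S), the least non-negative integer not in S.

0 is not in the set, so the mex is 0.

0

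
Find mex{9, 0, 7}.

0 is in the set but 1 is not, so the mex is 1.

1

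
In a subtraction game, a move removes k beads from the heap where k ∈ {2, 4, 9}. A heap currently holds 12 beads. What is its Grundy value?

0

Build the Grundy sequence with g(k) = mex{g(k−s) : s ∈ {2, 4, 9}, s ≤ k}:
g(0) = mex{} = 0
g(1) = mex{} = 0
g(2) = mex{0} = 1
g(3) = mex{0} = 1
g(4) = mex{0,1} = 2
g(5) = mex{0,1} = 2
g(6) = mex{1,2} = 0
g(7) = mex{1,2} = 0
g(8) = mex{0,2} = 1
g(9) = mex{0,2} = 1
g(10) = mex{0,1} = 2
g(11) = mex{0,1} = 2
g(12) = mex{1,2} = 0
So g(12) = 0.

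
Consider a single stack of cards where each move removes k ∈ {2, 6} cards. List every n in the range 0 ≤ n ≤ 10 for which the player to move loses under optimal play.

0, 1, 4, 5, 8, 9

Compute g(0), g(1), … for moves {2, 6}:
g(0) = mex{} = 0
g(1) = mex{} = 0
g(2) = mex{0} = 1
g(3) = mex{0} = 1
g(4) = mex{1} = 0
g(5) = mex{1} = 0
g(6) = mex{0} = 1
g(7) = mex{0} = 1
g(8) = mex{1} = 0
g(9) = mex{1} = 0
g(10) = mex{0} = 1
The P-positions (g = 0) in 0..10 are 0, 1, 4, 5, 8, 9.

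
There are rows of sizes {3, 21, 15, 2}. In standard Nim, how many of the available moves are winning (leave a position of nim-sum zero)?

Compute the nim-sum pairwise:
3 XOR 21 = 22
22 XOR 15 = 25
25 XOR 2 = 27
The overall nim-sum is X = 27. A row of size p has a winning move iff p XOR X < p (reduce it to p XOR X).
  3: 3 XOR 27 = 24 ≥ 3 — no move.
  21: 21 XOR 27 = 14 < 21 — winning move (to 14).
  15: 15 XOR 27 = 20 ≥ 15 — no move.
  2: 2 XOR 27 = 25 ≥ 2 — no move.
That gives 1 winning move.

1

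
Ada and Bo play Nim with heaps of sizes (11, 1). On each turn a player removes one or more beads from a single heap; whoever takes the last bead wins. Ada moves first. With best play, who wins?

Compute the nim-sum pairwise:
11 XOR 1 = 10
The nim-sum is 10 ≠ 0, so this is an N-position: the player to move can win; Ada has a winning move.

Ada wins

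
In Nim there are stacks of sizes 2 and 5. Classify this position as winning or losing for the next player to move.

Winning position

Write each in binary and XOR column by column:
  010  (2)
  101  (5)
  ---
  111  (7)
The nim-sum is 7 ≠ 0, so this is an N-position: the player to move can win.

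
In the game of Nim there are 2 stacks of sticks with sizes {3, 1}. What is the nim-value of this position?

Nim-sum: 3 XOR 1 = 2.

2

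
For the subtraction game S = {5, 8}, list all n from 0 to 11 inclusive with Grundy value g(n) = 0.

0, 1, 2, 3, 4

Build the Grundy sequence with g(k) = mex{g(k−s) : s ∈ {5, 8}, s ≤ k}:
g(0) = mex{} = 0
g(1) = mex{} = 0
g(2) = mex{} = 0
g(3) = mex{} = 0
g(4) = mex{} = 0
g(5) = mex{0} = 1
g(6) = mex{0} = 1
g(7) = mex{0} = 1
g(8) = mex{0} = 1
g(9) = mex{0} = 1
g(10) = mex{0,1} = 2
g(11) = mex{0,1} = 2
The P-positions (g = 0) in 0..11 are 0, 1, 2, 3, 4.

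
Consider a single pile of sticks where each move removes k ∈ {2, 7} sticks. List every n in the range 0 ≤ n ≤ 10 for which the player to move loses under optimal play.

0, 1, 4, 5, 9, 10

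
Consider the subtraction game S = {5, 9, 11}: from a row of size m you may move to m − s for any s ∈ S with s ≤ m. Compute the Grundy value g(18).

0

Build the Grundy sequence with g(k) = mex{g(k−s) : s ∈ {5, 9, 11}, s ≤ k}:
k:     0  1  2  3  4  5  6  7  8  9 10 11 12 13 14 15 16 17 18
g(k):  0  0  0  0  0  1  1  1  1  1  2  2  2  2  2  3  0  0  0
So g(18) = 0.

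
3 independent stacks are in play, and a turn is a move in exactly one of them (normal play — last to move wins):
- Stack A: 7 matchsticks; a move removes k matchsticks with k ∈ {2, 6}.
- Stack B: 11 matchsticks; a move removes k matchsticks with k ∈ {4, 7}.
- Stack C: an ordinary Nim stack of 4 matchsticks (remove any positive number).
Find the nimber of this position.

5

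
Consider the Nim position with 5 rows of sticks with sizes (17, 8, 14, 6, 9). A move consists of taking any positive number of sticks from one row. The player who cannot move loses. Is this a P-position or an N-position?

Bitwise XOR of the heap sizes:
  10001  (17)
  01000  (8)
  01110  (14)
  00110  (6)
  01001  (9)
  -----
  11000  (24)
The nim-sum is 24 ≠ 0, so this is an N-position: the player to move can win.

N-position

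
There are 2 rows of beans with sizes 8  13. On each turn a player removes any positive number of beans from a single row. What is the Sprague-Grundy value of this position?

5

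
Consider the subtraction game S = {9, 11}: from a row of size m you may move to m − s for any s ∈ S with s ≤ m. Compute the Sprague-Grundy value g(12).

1

Grundy values for subtraction set {9, 11}:
k:     0  1  2  3  4  5  6  7  8  9 10 11 12
g(k):  0  0  0  0  0  0  0  0  0  1  1  1  1
So g(12) = 1.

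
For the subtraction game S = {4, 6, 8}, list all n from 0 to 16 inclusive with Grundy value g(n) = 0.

0, 1, 2, 3, 12, 13, 14, 15

Build the Grundy sequence with g(k) = mex{g(k−s) : s ∈ {4, 6, 8}, s ≤ k}:
k:     0  1  2  3  4  5  6  7  8  9 10 11 12 13 14 15 16
g(k):  0  0  0  0  1  1  1  1  2  2  2  2  0  0  0  0  1
The P-positions (g = 0) in 0..16 are 0, 1, 2, 3, 12, 13, 14, 15.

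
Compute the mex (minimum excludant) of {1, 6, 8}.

0 is not in the set, so the mex is 0.

0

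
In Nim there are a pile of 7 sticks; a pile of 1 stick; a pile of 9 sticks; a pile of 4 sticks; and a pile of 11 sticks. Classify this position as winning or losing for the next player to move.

Compute the nim-sum pairwise:
7 ⊕ 1 = 6
6 ⊕ 9 = 15
15 ⊕ 4 = 11
11 ⊕ 11 = 0
The nim-sum is 0, so this is a P-position: the player to move is in a losing position under optimal play.

Losing position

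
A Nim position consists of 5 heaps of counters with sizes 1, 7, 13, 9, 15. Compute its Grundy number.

13

Compute the nim-sum pairwise:
1 XOR 7 = 6
6 XOR 13 = 11
11 XOR 9 = 2
2 XOR 15 = 13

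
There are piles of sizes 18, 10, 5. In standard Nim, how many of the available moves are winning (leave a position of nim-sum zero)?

Nim-sum: 18 ^ 10 ^ 5 = 29.
The overall nim-sum is X = 29. A pile of size p has a winning move iff p XOR X < p (reduce it to p XOR X).
  18: 18 XOR 29 = 15 < 18 — winning move (to 15).
  10: 10 XOR 29 = 23 ≥ 10 — no move.
  5: 5 XOR 29 = 24 ≥ 5 — no move.
That gives 1 winning move.

1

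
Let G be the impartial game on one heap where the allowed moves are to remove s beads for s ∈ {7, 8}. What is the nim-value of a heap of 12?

1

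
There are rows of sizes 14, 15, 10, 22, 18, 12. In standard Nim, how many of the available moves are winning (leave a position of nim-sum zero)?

5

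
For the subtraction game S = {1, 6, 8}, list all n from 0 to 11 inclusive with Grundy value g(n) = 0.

0, 2, 4, 7, 9, 11

Build the Grundy sequence with g(k) = mex{g(k−s) : s ∈ {1, 6, 8}, s ≤ k}:
g(0) = mex{} = 0
g(1) = mex{0} = 1
g(2) = mex{1} = 0
g(3) = mex{0} = 1
g(4) = mex{1} = 0
g(5) = mex{0} = 1
g(6) = mex{0,1} = 2
g(7) = mex{1,2} = 0
g(8) = mex{0} = 1
g(9) = mex{1} = 0
g(10) = mex{0} = 1
g(11) = mex{1} = 0
The P-positions (g = 0) in 0..11 are 0, 2, 4, 7, 9, 11.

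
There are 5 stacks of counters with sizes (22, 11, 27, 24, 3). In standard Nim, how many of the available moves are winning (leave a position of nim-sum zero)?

Compute the nim-sum pairwise:
22 ^ 11 = 29
29 ^ 27 = 6
6 ^ 24 = 30
30 ^ 3 = 29
The overall nim-sum is X = 29. A stack of size p has a winning move iff p XOR X < p (reduce it to p XOR X).
  22: 22 XOR 29 = 11 < 22 — winning move (to 11).
  11: 11 XOR 29 = 22 ≥ 11 — no move.
  27: 27 XOR 29 = 6 < 27 — winning move (to 6).
  24: 24 XOR 29 = 5 < 24 — winning move (to 5).
  3: 3 XOR 29 = 30 ≥ 3 — no move.
That gives 3 winning moves.

3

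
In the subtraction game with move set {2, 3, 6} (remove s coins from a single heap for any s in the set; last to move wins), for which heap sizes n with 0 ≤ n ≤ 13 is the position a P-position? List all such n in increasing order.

Grundy values for subtraction set {2, 3, 6}:
k:     0  1  2  3  4  5  6  7  8  9 10 11 12 13
g(k):  0  0  1  1  2  0  3  1  2  0  0  1  1  2
The P-positions (g = 0) in 0..13 are 0, 1, 5, 9, 10.

0, 1, 5, 9, 10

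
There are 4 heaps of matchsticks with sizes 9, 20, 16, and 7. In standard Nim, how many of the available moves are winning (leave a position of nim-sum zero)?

1

Nim-sum: 9 ^ 20 ^ 16 ^ 7 = 10.
The overall nim-sum is X = 10. A heap of size p has a winning move iff p XOR X < p (reduce it to p XOR X).
  9: 9 XOR 10 = 3 < 9 — winning move (to 3).
  20: 20 XOR 10 = 30 ≥ 20 — no move.
  16: 16 XOR 10 = 26 ≥ 16 — no move.
  7: 7 XOR 10 = 13 ≥ 7 — no move.
That gives 1 winning move.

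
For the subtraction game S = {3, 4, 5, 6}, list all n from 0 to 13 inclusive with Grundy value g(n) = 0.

Build the Grundy sequence with g(k) = mex{g(k−s) : s ∈ {3, 4, 5, 6}, s ≤ k}:
k:     0  1  2  3  4  5  6  7  8  9 10 11 12 13
g(k):  0  0  0  1  1  1  2  2  2  0  0  0  1  1
The P-positions (g = 0) in 0..13 are 0, 1, 2, 9, 10, 11.

0, 1, 2, 9, 10, 11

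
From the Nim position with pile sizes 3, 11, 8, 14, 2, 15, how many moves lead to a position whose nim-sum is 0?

5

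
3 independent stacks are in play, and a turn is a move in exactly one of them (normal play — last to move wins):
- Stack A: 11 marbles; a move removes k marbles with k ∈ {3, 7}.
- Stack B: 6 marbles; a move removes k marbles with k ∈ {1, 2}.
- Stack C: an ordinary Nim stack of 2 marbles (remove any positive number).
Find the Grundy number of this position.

Build the Grundy sequence for stack A with g(k) = mex{g(k−s) : s ∈ {3, 7}, s ≤ k}:
k:     0  1  2  3  4  5  6  7  8  9 10 11
g(k):  0  0  0  1  1  1  0  2  2  1  0  0
So g(11) = 0.
Build the Grundy sequence for stack B with g(k) = mex{g(k−s) : s ∈ {1, 2}, s ≤ k}:
k:     0  1  2  3  4  5  6
g(k):  0  1  2  0  1  2  0
So g(6) = 0.
Stack C is a plain Nim stack of size 2, so its Grundy value is 2.
By the Sprague-Grundy theorem, the Grundy value of a sum of independent games is the XOR of the component values.
Combined value = 0 ⊕ 0 ⊕ 2 = 2.

2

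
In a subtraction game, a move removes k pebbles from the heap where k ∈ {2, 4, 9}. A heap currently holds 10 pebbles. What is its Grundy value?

2

Compute g(0), g(1), … for moves {2, 4, 9}:
k:     0  1  2  3  4  5  6  7  8  9 10
g(k):  0  0  1  1  2  2  0  0  1  1  2
So g(10) = 2.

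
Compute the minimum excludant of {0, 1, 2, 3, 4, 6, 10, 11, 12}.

The values 0, 1, 2, 3, 4 are all present; 5 is the first non-negative integer missing from the set.

5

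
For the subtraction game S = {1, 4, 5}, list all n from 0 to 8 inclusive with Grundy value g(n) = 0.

0, 2, 8

Grundy values for subtraction set {1, 4, 5}:
g(0) = mex{} = 0
g(1) = mex{0} = 1
g(2) = mex{1} = 0
g(3) = mex{0} = 1
g(4) = mex{0,1} = 2
g(5) = mex{0,1,2} = 3
g(6) = mex{0,1,3} = 2
g(7) = mex{0,1,2} = 3
g(8) = mex{1,2,3} = 0
The P-positions (g = 0) in 0..8 are 0, 2, 8.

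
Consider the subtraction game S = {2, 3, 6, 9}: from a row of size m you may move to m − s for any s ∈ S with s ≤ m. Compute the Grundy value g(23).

Compute g(0), g(1), … for moves {2, 3, 6, 9}:
k:     0  1  2  3  4  5  6  7  8  9 10 11 12 13 14 15 16 17 18 19 20 21 22 23
g(k):  0  0  1  1  2  0  3  1  2  2  3  3  0  0  1  1  2  0  3  1  2  2  3  3
So g(23) = 3.

3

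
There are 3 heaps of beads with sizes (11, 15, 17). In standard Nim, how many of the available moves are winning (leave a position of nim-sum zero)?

In binary:
  01011  (11)
  01111  (15)
  10001  (17)
  -----
  10101  (21)
The overall nim-sum is X = 21. A heap of size p has a winning move iff p XOR X < p (reduce it to p XOR X).
  11: 11 XOR 21 = 30 ≥ 11 — no move.
  15: 15 XOR 21 = 26 ≥ 15 — no move.
  17: 17 XOR 21 = 4 < 17 — winning move (to 4).
That gives 1 winning move.

1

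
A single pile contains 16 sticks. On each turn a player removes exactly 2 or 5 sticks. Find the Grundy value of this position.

Grundy values for subtraction set {2, 5}:
k:     0  1  2  3  4  5  6  7  8  9 10 11 12 13 14 15 16
g(k):  0  0  1  1  0  2  1  0  0  1  1  0  2  1  0  0  1
So g(16) = 1.

1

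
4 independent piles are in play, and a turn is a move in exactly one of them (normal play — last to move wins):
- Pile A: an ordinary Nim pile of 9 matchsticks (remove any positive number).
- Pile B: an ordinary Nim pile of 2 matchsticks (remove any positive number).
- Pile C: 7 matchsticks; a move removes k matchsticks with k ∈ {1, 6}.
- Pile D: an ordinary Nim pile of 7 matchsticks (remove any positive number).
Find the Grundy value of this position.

12

Pile A is a plain Nim pile of size 9, so its Grundy value is 9.
Pile B is a plain Nim pile of size 2, so its Grundy value is 2.
Build the Grundy sequence for pile C with g(k) = mex{g(k−s) : s ∈ {1, 6}, s ≤ k}:
g(0) = mex{} = 0
g(1) = mex{0} = 1
g(2) = mex{1} = 0
g(3) = mex{0} = 1
g(4) = mex{1} = 0
g(5) = mex{0} = 1
g(6) = mex{0,1} = 2
g(7) = mex{1,2} = 0
So g(7) = 0.
Pile D is a plain Nim pile of size 7, so its Grundy value is 7.
The value of a disjunctive sum is the nim-sum of the parts.
Combined value = 9 ⊕ 2 ⊕ 0 ⊕ 7 = 12.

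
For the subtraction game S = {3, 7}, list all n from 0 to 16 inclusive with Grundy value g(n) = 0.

0, 1, 2, 6, 10, 11, 12, 16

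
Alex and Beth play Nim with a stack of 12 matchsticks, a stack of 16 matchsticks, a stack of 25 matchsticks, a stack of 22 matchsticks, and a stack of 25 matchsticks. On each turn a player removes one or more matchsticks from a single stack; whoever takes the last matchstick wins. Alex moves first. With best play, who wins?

Bitwise XOR of the heap sizes:
  01100  (12)
  10000  (16)
  11001  (25)
  10110  (22)
  11001  (25)
  -----
  01010  (10)
The nim-sum is 10 ≠ 0, so this is an N-position: the player to move can win; Alex has a winning move.

Alex wins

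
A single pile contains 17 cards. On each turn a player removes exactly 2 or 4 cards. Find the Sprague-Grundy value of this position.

Compute g(0), g(1), … for moves {2, 4}:
k:     0  1  2  3  4  5  6  7  8  9 10 11 12 13 14 15 16 17
g(k):  0  0  1  1  2  2  0  0  1  1  2  2  0  0  1  1  2  2
So g(17) = 2.

2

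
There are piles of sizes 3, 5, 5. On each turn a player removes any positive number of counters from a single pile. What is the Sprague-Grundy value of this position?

3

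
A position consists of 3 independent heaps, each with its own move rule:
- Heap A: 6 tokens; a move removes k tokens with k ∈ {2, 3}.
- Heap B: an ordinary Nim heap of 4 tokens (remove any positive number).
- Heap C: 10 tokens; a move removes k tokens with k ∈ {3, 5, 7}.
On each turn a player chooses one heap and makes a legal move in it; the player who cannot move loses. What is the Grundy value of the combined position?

For heap A, compute g(0), g(1), … with moves {2, 3}:
k:     0  1  2  3  4  5  6
g(k):  0  0  1  1  2  0  0
So g(6) = 0.
Heap B is a plain Nim heap of size 4, so its Grundy value is 4.
Build the Grundy sequence for heap C with g(k) = mex{g(k−s) : s ∈ {3, 5, 7}, s ≤ k}:
k:     0  1  2  3  4  5  6  7  8  9 10
g(k):  0  0  0  1  1  1  2  2  2  3  0
So g(10) = 0.
The value of a disjunctive sum is the nim-sum of the parts.
Combined value = 0 ⊕ 4 ⊕ 0 = 4.

4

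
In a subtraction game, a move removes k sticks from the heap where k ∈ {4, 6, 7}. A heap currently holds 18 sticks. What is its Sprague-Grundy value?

1

Compute g(0), g(1), … for moves {4, 6, 7}:
k:     0  1  2  3  4  5  6  7  8  9 10 11 12 13 14 15 16 17 18
g(k):  0  0  0  0  1  1  1  1  2  2  2  0  0  0  0  1  1  1  1
So g(18) = 1.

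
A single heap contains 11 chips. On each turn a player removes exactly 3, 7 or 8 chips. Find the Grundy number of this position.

0

Grundy values for subtraction set {3, 7, 8}:
g(0) = mex{} = 0
g(1) = mex{} = 0
g(2) = mex{} = 0
g(3) = mex{0} = 1
g(4) = mex{0} = 1
g(5) = mex{0} = 1
g(6) = mex{1} = 0
g(7) = mex{0,1} = 2
g(8) = mex{0,1} = 2
g(9) = mex{0} = 1
g(10) = mex{0,1,2} = 3
g(11) = mex{1,2} = 0
So g(11) = 0.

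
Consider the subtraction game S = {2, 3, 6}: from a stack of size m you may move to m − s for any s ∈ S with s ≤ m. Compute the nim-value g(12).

1

Build the Grundy sequence with g(k) = mex{g(k−s) : s ∈ {2, 3, 6}, s ≤ k}:
g(0) = mex{} = 0
g(1) = mex{} = 0
g(2) = mex{0} = 1
g(3) = mex{0} = 1
g(4) = mex{0,1} = 2
g(5) = mex{1} = 0
g(6) = mex{0,1,2} = 3
g(7) = mex{0,2} = 1
g(8) = mex{0,1,3} = 2
g(9) = mex{1,3} = 0
g(10) = mex{1,2} = 0
g(11) = mex{0,2} = 1
g(12) = mex{0,3} = 1
So g(12) = 1.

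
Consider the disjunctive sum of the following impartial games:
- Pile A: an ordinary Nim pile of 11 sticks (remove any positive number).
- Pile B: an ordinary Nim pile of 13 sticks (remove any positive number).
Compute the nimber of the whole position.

Pile A is a plain Nim pile of size 11, so its Grundy value is 11.
Pile B is a plain Nim pile of size 13, so its Grundy value is 13.
By the Sprague-Grundy theorem, the Grundy value of a sum of independent games is the XOR of the component values.
Combined value = 11 ⊕ 13 = 6.

6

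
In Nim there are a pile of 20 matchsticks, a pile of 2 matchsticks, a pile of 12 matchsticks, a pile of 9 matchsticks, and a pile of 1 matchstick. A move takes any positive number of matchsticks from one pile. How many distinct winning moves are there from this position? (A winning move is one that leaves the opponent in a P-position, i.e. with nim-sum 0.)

Nim-sum: 20 ⊕ 2 ⊕ 12 ⊕ 9 ⊕ 1 = 18.
The overall nim-sum is X = 18. A pile of size p has a winning move iff p XOR X < p (reduce it to p XOR X).
  20: 20 XOR 18 = 6 < 20 — winning move (to 6).
  2: 2 XOR 18 = 16 ≥ 2 — no move.
  12: 12 XOR 18 = 30 ≥ 12 — no move.
  9: 9 XOR 18 = 27 ≥ 9 — no move.
  1: 1 XOR 18 = 19 ≥ 1 — no move.
That gives 1 winning move.

1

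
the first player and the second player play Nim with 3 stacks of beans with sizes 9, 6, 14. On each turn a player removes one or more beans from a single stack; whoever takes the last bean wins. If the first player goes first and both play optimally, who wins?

the first player wins

Compute the nim-sum pairwise:
9 XOR 6 = 15
15 XOR 14 = 1
The nim-sum is 1 ≠ 0, so this is an N-position: the player to move can win; the first player has a winning move.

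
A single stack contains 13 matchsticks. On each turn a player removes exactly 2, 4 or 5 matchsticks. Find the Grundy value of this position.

3

Build the Grundy sequence with g(k) = mex{g(k−s) : s ∈ {2, 4, 5}, s ≤ k}:
k:     0  1  2  3  4  5  6  7  8  9 10 11 12 13
g(k):  0  0  1  1  2  2  3  0  0  1  1  2  2  3
So g(13) = 3.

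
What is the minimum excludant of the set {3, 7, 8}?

0 is not in the set, so the mex is 0.

0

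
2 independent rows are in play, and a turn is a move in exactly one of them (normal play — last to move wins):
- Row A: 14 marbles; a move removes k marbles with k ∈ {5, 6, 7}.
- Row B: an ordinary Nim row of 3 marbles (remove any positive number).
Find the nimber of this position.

3

Build the Grundy sequence for row A with g(k) = mex{g(k−s) : s ∈ {5, 6, 7}, s ≤ k}:
g(0) = mex{} = 0
g(1) = mex{} = 0
g(2) = mex{} = 0
g(3) = mex{} = 0
g(4) = mex{} = 0
g(5) = mex{0} = 1
g(6) = mex{0} = 1
g(7) = mex{0} = 1
g(8) = mex{0} = 1
g(9) = mex{0} = 1
g(10) = mex{0,1} = 2
g(11) = mex{0,1} = 2
g(12) = mex{1} = 0
g(13) = mex{1} = 0
g(14) = mex{1} = 0
So g(14) = 0.
Row B is a plain Nim row of size 3, so its Grundy value is 3.
By the Sprague-Grundy theorem, the Grundy value of a sum of independent games is the XOR of the component values.
Combined value = 0 ⊕ 3 = 3.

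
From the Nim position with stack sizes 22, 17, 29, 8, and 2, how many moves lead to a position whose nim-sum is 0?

Nim-sum: 22 XOR 17 XOR 29 XOR 8 XOR 2 = 16.
The overall nim-sum is X = 16. A stack of size p has a winning move iff p XOR X < p (reduce it to p XOR X).
  22: 22 XOR 16 = 6 < 22 — winning move (to 6).
  17: 17 XOR 16 = 1 < 17 — winning move (to 1).
  29: 29 XOR 16 = 13 < 29 — winning move (to 13).
  8: 8 XOR 16 = 24 ≥ 8 — no move.
  2: 2 XOR 16 = 18 ≥ 2 — no move.
That gives 3 winning moves.

3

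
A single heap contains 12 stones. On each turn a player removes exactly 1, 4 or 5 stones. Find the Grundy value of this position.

Build the Grundy sequence with g(k) = mex{g(k−s) : s ∈ {1, 4, 5}, s ≤ k}:
g(0) = mex{} = 0
g(1) = mex{0} = 1
g(2) = mex{1} = 0
g(3) = mex{0} = 1
g(4) = mex{0,1} = 2
g(5) = mex{0,1,2} = 3
g(6) = mex{0,1,3} = 2
g(7) = mex{0,1,2} = 3
g(8) = mex{1,2,3} = 0
g(9) = mex{0,2,3} = 1
g(10) = mex{1,2,3} = 0
g(11) = mex{0,2,3} = 1
g(12) = mex{0,1,3} = 2
So g(12) = 2.

2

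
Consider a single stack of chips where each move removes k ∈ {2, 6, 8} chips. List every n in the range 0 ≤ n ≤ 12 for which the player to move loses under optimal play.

0, 1, 4, 5

Compute g(0), g(1), … for moves {2, 6, 8}:
k:     0  1  2  3  4  5  6  7  8  9 10 11 12
g(k):  0  0  1  1  0  0  1  1  2  2  3  3  2
The P-positions (g = 0) in 0..12 are 0, 1, 4, 5.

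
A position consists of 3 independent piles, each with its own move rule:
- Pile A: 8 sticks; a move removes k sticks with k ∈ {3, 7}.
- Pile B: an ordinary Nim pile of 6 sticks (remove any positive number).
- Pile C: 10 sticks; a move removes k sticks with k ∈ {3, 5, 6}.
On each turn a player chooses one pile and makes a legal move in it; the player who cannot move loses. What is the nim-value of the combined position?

Build the Grundy sequence for pile A with g(k) = mex{g(k−s) : s ∈ {3, 7}, s ≤ k}:
k:     0  1  2  3  4  5  6  7  8
g(k):  0  0  0  1  1  1  0  2  2
So g(8) = 2.
Pile B is a plain Nim pile of size 6, so its Grundy value is 6.
Build the Grundy sequence for pile C with g(k) = mex{g(k−s) : s ∈ {3, 5, 6}, s ≤ k}:
k:     0  1  2  3  4  5  6  7  8  9 10
g(k):  0  0  0  1  1  1  2  2  2  0  0
So g(10) = 0.
The value of a disjunctive sum is the nim-sum of the parts.
Combined value = 2 XOR 6 XOR 0 = 4.

4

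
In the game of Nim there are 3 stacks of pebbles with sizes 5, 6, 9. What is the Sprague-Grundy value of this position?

Nim-sum: 5 ⊕ 6 ⊕ 9 = 10.

10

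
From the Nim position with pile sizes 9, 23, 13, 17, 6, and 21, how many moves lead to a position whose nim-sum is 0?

Compute the nim-sum pairwise:
9 ^ 23 = 30
30 ^ 13 = 19
19 ^ 17 = 2
2 ^ 6 = 4
4 ^ 21 = 17
The overall nim-sum is X = 17. A pile of size p has a winning move iff p XOR X < p (reduce it to p XOR X).
  9: 9 XOR 17 = 24 ≥ 9 — no move.
  23: 23 XOR 17 = 6 < 23 — winning move (to 6).
  13: 13 XOR 17 = 28 ≥ 13 — no move.
  17: 17 XOR 17 = 0 < 17 — winning move (to 0).
  6: 6 XOR 17 = 23 ≥ 6 — no move.
  21: 21 XOR 17 = 4 < 21 — winning move (to 4).
That gives 3 winning moves.

3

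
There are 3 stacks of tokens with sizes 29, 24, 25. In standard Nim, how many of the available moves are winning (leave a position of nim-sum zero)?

3

Nim-sum: 29 ⊕ 24 ⊕ 25 = 28.
The overall nim-sum is X = 28. A stack of size p has a winning move iff p XOR X < p (reduce it to p XOR X).
  29: 29 XOR 28 = 1 < 29 — winning move (to 1).
  24: 24 XOR 28 = 4 < 24 — winning move (to 4).
  25: 25 XOR 28 = 5 < 25 — winning move (to 5).
That gives 3 winning moves.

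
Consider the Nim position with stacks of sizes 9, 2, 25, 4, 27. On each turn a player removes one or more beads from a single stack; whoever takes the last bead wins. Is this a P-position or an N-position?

N-position

In binary:
  01001  (9)
  00010  (2)
  11001  (25)
  00100  (4)
  11011  (27)
  -----
  01101  (13)
The nim-sum is 13 ≠ 0, so this is an N-position: the player to move can win.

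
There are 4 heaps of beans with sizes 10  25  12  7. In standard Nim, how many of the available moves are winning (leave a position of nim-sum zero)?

1

Compute the nim-sum pairwise:
10 ⊕ 25 = 19
19 ⊕ 12 = 31
31 ⊕ 7 = 24
The overall nim-sum is X = 24. A heap of size p has a winning move iff p XOR X < p (reduce it to p XOR X).
  10: 10 XOR 24 = 18 ≥ 10 — no move.
  25: 25 XOR 24 = 1 < 25 — winning move (to 1).
  12: 12 XOR 24 = 20 ≥ 12 — no move.
  7: 7 XOR 24 = 31 ≥ 7 — no move.
That gives 1 winning move.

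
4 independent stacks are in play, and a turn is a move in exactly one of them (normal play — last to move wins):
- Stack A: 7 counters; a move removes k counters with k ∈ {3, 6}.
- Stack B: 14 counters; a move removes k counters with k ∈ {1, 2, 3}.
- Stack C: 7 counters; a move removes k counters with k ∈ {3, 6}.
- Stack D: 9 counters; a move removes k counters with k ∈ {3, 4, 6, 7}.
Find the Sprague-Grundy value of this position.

Build the Grundy sequence for stack A with g(k) = mex{g(k−s) : s ∈ {3, 6}, s ≤ k}:
k:     0  1  2  3  4  5  6  7
g(k):  0  0  0  1  1  1  2  2
So g(7) = 2.
Grundy values for stack B (subtraction set {1, 2, 3}):
g(0) = mex{} = 0
g(1) = mex{0} = 1
g(2) = mex{0,1} = 2
g(3) = mex{0,1,2} = 3
g(4) = mex{1,2,3} = 0
g(5) = mex{0,2,3} = 1
g(6) = mex{0,1,3} = 2
g(7) = mex{0,1,2} = 3
g(8) = mex{1,2,3} = 0
g(9) = mex{0,2,3} = 1
g(10) = mex{0,1,3} = 2
g(11) = mex{0,1,2} = 3
g(12) = mex{1,2,3} = 0
g(13) = mex{0,2,3} = 1
g(14) = mex{0,1,3} = 2
So g(14) = 2.
Grundy values for stack C (subtraction set {3, 6}):
k:     0  1  2  3  4  5  6  7
g(k):  0  0  0  1  1  1  2  2
So g(7) = 2.
For stack D, compute g(0), g(1), … with moves {3, 4, 6, 7}:
g(0) = mex{} = 0
g(1) = mex{} = 0
g(2) = mex{} = 0
g(3) = mex{0} = 1
g(4) = mex{0} = 1
g(5) = mex{0} = 1
g(6) = mex{0,1} = 2
g(7) = mex{0,1} = 2
g(8) = mex{0,1} = 2
g(9) = mex{0,1,2} = 3
So g(9) = 3.
By the Sprague-Grundy theorem, the Grundy value of a sum of independent games is the XOR of the component values.
Combined value = 2 XOR 2 XOR 2 XOR 3 = 1.

1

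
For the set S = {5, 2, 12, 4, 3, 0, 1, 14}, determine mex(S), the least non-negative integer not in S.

6

The values 0, 1, 2, 3, 4, 5 are all present; 6 is the first non-negative integer missing from the set.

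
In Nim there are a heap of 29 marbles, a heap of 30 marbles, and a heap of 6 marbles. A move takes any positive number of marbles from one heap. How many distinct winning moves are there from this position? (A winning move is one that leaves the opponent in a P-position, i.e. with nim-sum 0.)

3

Compute the nim-sum pairwise:
29 ^ 30 = 3
3 ^ 6 = 5
The overall nim-sum is X = 5. A heap of size p has a winning move iff p XOR X < p (reduce it to p XOR X).
  29: 29 XOR 5 = 24 < 29 — winning move (to 24).
  30: 30 XOR 5 = 27 < 30 — winning move (to 27).
  6: 6 XOR 5 = 3 < 6 — winning move (to 3).
That gives 3 winning moves.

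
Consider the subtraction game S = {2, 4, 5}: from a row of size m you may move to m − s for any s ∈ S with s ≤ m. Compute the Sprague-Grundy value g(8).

Compute g(0), g(1), … for moves {2, 4, 5}:
g(0) = mex{} = 0
g(1) = mex{} = 0
g(2) = mex{0} = 1
g(3) = mex{0} = 1
g(4) = mex{0,1} = 2
g(5) = mex{0,1} = 2
g(6) = mex{0,1,2} = 3
g(7) = mex{1,2} = 0
g(8) = mex{1,2,3} = 0
So g(8) = 0.

0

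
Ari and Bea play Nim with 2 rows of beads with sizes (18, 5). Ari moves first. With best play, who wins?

Ari wins

Compute the nim-sum pairwise:
18 ⊕ 5 = 23
The nim-sum is 23 ≠ 0, so this is an N-position: the player to move can win; Ari has a winning move.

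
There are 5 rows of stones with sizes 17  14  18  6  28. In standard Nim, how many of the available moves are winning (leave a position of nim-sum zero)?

3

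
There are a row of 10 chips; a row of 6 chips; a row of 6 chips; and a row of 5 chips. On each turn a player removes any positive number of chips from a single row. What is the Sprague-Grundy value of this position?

Nim-sum: 10 XOR 6 XOR 6 XOR 5 = 15.

15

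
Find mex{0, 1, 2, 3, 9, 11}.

The values 0, 1, 2, 3 are all present; 4 is the first non-negative integer missing from the set.

4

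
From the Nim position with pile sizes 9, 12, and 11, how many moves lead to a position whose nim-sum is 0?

3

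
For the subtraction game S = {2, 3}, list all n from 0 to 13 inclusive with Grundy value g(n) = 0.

0, 1, 5, 6, 10, 11

Compute g(0), g(1), … for moves {2, 3}:
g(0) = mex{} = 0
g(1) = mex{} = 0
g(2) = mex{0} = 1
g(3) = mex{0} = 1
g(4) = mex{0,1} = 2
g(5) = mex{1} = 0
g(6) = mex{1,2} = 0
g(7) = mex{0,2} = 1
g(8) = mex{0} = 1
g(9) = mex{0,1} = 2
g(10) = mex{1} = 0
g(11) = mex{1,2} = 0
g(12) = mex{0,2} = 1
g(13) = mex{0} = 1
The P-positions (g = 0) in 0..13 are 0, 1, 5, 6, 10, 11.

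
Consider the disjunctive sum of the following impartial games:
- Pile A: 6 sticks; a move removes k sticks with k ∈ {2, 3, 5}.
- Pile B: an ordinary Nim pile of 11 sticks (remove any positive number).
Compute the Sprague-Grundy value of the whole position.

For pile A, compute g(0), g(1), … with moves {2, 3, 5}:
g(0) = mex{} = 0
g(1) = mex{} = 0
g(2) = mex{0} = 1
g(3) = mex{0} = 1
g(4) = mex{0,1} = 2
g(5) = mex{0,1} = 2
g(6) = mex{0,1,2} = 3
So g(6) = 3.
Pile B is a plain Nim pile of size 11, so its Grundy value is 11.
The value of a disjunctive sum is the nim-sum of the parts.
Combined value = 3 XOR 11 = 8.

8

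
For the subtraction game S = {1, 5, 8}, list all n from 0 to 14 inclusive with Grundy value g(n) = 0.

0, 2, 4, 6, 13

Grundy values for subtraction set {1, 5, 8}:
g(0) = mex{} = 0
g(1) = mex{0} = 1
g(2) = mex{1} = 0
g(3) = mex{0} = 1
g(4) = mex{1} = 0
g(5) = mex{0} = 1
g(6) = mex{1} = 0
g(7) = mex{0} = 1
g(8) = mex{0,1} = 2
g(9) = mex{0,1,2} = 3
g(10) = mex{0,1,3} = 2
g(11) = mex{0,1,2} = 3
g(12) = mex{0,1,3} = 2
g(13) = mex{1,2} = 0
g(14) = mex{0,3} = 1
The P-positions (g = 0) in 0..14 are 0, 2, 4, 6, 13.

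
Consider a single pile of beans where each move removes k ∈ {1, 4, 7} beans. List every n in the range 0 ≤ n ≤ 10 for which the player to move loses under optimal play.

0, 2, 5, 8, 10

Build the Grundy sequence with g(k) = mex{g(k−s) : s ∈ {1, 4, 7}, s ≤ k}:
k:     0  1  2  3  4  5  6  7  8  9 10
g(k):  0  1  0  1  2  0  1  2  0  1  0
The P-positions (g = 0) in 0..10 are 0, 2, 5, 8, 10.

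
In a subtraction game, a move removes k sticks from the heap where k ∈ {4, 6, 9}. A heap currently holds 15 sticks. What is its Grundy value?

0

Grundy values for subtraction set {4, 6, 9}:
k:     0  1  2  3  4  5  6  7  8  9 10 11 12 13 14 15
g(k):  0  0  0  0  1  1  1  1  2  2  2  2  3  0  0  0
So g(15) = 0.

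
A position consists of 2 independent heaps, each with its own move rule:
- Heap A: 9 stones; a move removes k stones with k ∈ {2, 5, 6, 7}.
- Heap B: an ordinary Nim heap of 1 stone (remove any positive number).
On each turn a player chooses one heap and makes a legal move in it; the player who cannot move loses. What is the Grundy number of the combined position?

For heap A, compute g(0), g(1), … with moves {2, 5, 6, 7}:
k:     0  1  2  3  4  5  6  7  8  9
g(k):  0  0  1  1  0  2  1  3  2  2
So g(9) = 2.
Heap B is a plain Nim heap of size 1, so its Grundy value is 1.
The value of a disjunctive sum is the nim-sum of the parts.
Combined value = 2 ⊕ 1 = 3.

3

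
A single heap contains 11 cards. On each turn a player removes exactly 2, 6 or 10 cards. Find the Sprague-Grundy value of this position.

1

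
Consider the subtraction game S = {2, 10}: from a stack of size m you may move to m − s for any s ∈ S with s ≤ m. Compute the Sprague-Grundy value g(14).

1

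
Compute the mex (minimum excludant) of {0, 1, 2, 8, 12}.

3

The values 0, 1, 2 are all present; 3 is the first non-negative integer missing from the set.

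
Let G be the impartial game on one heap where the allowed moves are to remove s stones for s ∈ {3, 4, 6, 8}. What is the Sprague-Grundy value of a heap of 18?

2

Compute g(0), g(1), … for moves {3, 4, 6, 8}:
k:     0  1  2  3  4  5  6  7  8  9 10 11 12 13 14 15 16 17 18
g(k):  0  0  0  1  1  1  2  2  2  3  3  0  0  0  1  1  1  2  2
So g(18) = 2.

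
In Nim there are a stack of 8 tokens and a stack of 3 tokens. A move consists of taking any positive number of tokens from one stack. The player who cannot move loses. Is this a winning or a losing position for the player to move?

Write each in binary and XOR column by column:
  1000  (8)
  0011  (3)
  ----
  1011  (11)
The nim-sum is 11 ≠ 0, so this is an N-position: the player to move can win.

Winning position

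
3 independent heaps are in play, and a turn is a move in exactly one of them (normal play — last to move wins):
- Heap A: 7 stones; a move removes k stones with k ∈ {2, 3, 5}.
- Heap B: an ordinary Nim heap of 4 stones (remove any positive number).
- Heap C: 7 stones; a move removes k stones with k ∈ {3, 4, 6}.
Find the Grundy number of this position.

For heap A, compute g(0), g(1), … with moves {2, 3, 5}:
g(0) = mex{} = 0
g(1) = mex{} = 0
g(2) = mex{0} = 1
g(3) = mex{0} = 1
g(4) = mex{0,1} = 2
g(5) = mex{0,1} = 2
g(6) = mex{0,1,2} = 3
g(7) = mex{1,2} = 0
So g(7) = 0.
Heap B is a plain Nim heap of size 4, so its Grundy value is 4.
Grundy values for heap C (subtraction set {3, 4, 6}):
g(0) = mex{} = 0
g(1) = mex{} = 0
g(2) = mex{} = 0
g(3) = mex{0} = 1
g(4) = mex{0} = 1
g(5) = mex{0} = 1
g(6) = mex{0,1} = 2
g(7) = mex{0,1} = 2
So g(7) = 2.
By the Sprague-Grundy theorem, the Grundy value of a sum of independent games is the XOR of the component values.
Combined value = 0 XOR 4 XOR 2 = 6.

6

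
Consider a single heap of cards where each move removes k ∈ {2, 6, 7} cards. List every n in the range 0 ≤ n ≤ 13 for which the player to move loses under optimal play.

0, 1, 4, 5, 9, 13

Build the Grundy sequence with g(k) = mex{g(k−s) : s ∈ {2, 6, 7}, s ≤ k}:
k:     0  1  2  3  4  5  6  7  8  9 10 11 12 13
g(k):  0  0  1  1  0  0  1  1  2  0  3  1  2  0
The P-positions (g = 0) in 0..13 are 0, 1, 4, 5, 9, 13.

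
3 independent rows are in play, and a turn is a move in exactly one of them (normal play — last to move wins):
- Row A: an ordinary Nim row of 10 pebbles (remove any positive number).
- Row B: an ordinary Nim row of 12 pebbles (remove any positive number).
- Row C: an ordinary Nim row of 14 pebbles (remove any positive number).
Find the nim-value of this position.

Row A is a plain Nim row of size 10, so its Grundy value is 10.
Row B is a plain Nim row of size 12, so its Grundy value is 12.
Row C is a plain Nim row of size 14, so its Grundy value is 14.
By the Sprague-Grundy theorem, the Grundy value of a sum of independent games is the XOR of the component values.
Combined value = 10 ⊕ 12 ⊕ 14 = 8.

8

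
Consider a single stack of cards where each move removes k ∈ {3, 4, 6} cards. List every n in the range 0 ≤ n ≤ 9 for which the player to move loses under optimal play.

0, 1, 2, 9

Compute g(0), g(1), … for moves {3, 4, 6}:
g(0) = mex{} = 0
g(1) = mex{} = 0
g(2) = mex{} = 0
g(3) = mex{0} = 1
g(4) = mex{0} = 1
g(5) = mex{0} = 1
g(6) = mex{0,1} = 2
g(7) = mex{0,1} = 2
g(8) = mex{0,1} = 2
g(9) = mex{1,2} = 0
The P-positions (g = 0) in 0..9 are 0, 1, 2, 9.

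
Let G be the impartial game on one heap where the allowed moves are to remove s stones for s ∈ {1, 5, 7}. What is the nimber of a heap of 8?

Grundy values for subtraction set {1, 5, 7}:
k:     0  1  2  3  4  5  6  7  8
g(k):  0  1  0  1  0  1  0  1  0
So g(8) = 0.

0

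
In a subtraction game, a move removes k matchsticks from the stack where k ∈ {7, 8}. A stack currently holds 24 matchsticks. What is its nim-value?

1

Grundy values for subtraction set {7, 8}:
k:     0  1  2  3  4  5  6  7  8  9 10 11 12 13 14 15 16 17 18 19 20 21 22 23 24
g(k):  0  0  0  0  0  0  0  1  1  1  1  1  1  1  2  0  0  0  0  0  0  0  1  1  1
So g(24) = 1.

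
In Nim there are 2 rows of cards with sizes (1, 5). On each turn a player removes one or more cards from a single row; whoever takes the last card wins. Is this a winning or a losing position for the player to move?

Write each in binary and XOR column by column:
  001  (1)
  101  (5)
  ---
  100  (4)
The nim-sum is 4 ≠ 0, so this is an N-position: the player to move can win.

Winning position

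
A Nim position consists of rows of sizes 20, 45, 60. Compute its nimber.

5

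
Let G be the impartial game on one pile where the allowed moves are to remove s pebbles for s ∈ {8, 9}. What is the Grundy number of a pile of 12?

Compute g(0), g(1), … for moves {8, 9}:
g(0) = mex{} = 0
g(1) = mex{} = 0
g(2) = mex{} = 0
g(3) = mex{} = 0
g(4) = mex{} = 0
g(5) = mex{} = 0
g(6) = mex{} = 0
g(7) = mex{} = 0
g(8) = mex{0} = 1
g(9) = mex{0} = 1
g(10) = mex{0} = 1
g(11) = mex{0} = 1
g(12) = mex{0} = 1
So g(12) = 1.

1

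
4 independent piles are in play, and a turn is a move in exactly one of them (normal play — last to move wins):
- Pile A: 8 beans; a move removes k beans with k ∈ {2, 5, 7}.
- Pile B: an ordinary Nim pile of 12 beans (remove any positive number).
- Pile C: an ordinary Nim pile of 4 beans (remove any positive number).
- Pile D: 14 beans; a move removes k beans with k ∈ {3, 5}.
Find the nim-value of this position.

Grundy values for pile A (subtraction set {2, 5, 7}):
k:     0  1  2  3  4  5  6  7  8
g(k):  0  0  1  1  0  2  1  3  2
So g(8) = 2.
Pile B is a plain Nim pile of size 12, so its Grundy value is 12.
Pile C is a plain Nim pile of size 4, so its Grundy value is 4.
Build the Grundy sequence for pile D with g(k) = mex{g(k−s) : s ∈ {3, 5}, s ≤ k}:
k:     0  1  2  3  4  5  6  7  8  9 10 11 12 13 14
g(k):  0  0  0  1  1  1  2  2  0  0  0  1  1  1  2
So g(14) = 2.
The value of a disjunctive sum is the nim-sum of the parts.
Combined value = 2 XOR 12 XOR 4 XOR 2 = 8.

8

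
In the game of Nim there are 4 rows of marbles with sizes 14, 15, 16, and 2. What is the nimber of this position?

Bitwise XOR of the heap sizes:
  01110  (14)
  01111  (15)
  10000  (16)
  00010  (2)
  -----
  10011  (19)

19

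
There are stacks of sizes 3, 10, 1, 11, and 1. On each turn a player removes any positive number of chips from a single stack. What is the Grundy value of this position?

2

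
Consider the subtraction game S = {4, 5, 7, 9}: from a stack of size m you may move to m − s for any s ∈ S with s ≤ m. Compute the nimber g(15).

Build the Grundy sequence with g(k) = mex{g(k−s) : s ∈ {4, 5, 7, 9}, s ≤ k}:
k:     0  1  2  3  4  5  6  7  8  9 10 11 12 13 14 15
g(k):  0  0  0  0  1  1  1  1  2  2  2  2  3  0  0  0
So g(15) = 0.

0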